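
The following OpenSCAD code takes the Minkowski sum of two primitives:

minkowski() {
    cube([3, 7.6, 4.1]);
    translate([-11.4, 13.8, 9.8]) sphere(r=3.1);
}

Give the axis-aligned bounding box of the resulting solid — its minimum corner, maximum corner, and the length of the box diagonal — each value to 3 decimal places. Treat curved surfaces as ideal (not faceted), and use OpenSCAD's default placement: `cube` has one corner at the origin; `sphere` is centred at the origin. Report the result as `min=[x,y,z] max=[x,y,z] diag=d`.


min=[-14.500,10.700,6.700] max=[-5.300,24.500,17.000] diag=19.524

A = translate([-11.4, 13.8, 9.8]) sphere(r=3.1) → bbox [-14.5,10.7,6.7] .. [-8.3,16.9,12.9]
B = cube([3, 7.6, 4.1]) → bbox [0,0,0] .. [3,7.6,4.1]
lo = A.lo+B.lo = [-14.5+0, 10.7+0, 6.7+0] = [-14.500,10.700,6.700]
hi = A.hi+B.hi = [-8.3+3, 16.9+7.6, 12.9+4.1] = [-5.300,24.500,17.000]
diag = √(9.2²+13.8²+10.3²) = √381.17 = 19.524


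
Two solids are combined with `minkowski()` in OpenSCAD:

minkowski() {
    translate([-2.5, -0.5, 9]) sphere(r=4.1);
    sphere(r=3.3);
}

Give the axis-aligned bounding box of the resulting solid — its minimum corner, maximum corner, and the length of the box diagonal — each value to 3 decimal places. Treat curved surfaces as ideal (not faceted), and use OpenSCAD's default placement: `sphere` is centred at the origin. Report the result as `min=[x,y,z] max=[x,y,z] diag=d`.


min=[-9.900,-7.900,1.600] max=[4.900,6.900,16.400] diag=25.634

A = translate([-2.5, -0.5, 9]) sphere(r=4.1) → bbox [-6.6,-4.6,4.9] .. [1.6,3.6,13.1]
B = sphere(r=3.3) → bbox [-3.3,-3.3,-3.3] .. [3.3,3.3,3.3]
lo = A.lo+B.lo = [-6.6-3.3, -4.6-3.3, 4.9-3.3] = [-9.900,-7.900,1.600]
hi = A.hi+B.hi = [1.6+3.3, 3.6+3.3, 13.1+3.3] = [4.900,6.900,16.400]
diag = √(14.8²+14.8²+14.8²) = √657.12 = 25.634


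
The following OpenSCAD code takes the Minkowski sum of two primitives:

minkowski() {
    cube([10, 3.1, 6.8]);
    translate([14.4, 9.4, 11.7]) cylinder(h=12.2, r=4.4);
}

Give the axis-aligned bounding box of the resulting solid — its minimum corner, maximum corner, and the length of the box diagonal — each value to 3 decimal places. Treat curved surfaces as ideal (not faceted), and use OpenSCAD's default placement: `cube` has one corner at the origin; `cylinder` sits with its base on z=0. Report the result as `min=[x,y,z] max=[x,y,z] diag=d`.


A = translate([14.4, 9.4, 11.7]) cylinder(h=12.2, r=4.4) → bbox [10,5,11.7] .. [18.8,13.8,23.9]
B = cube([10, 3.1, 6.8]) → bbox [0,0,0] .. [10,3.1,6.8]
lo = A.lo+B.lo = [10+0, 5+0, 11.7+0] = [10.000,5.000,11.700]
hi = A.hi+B.hi = [18.8+10, 13.8+3.1, 23.9+6.8] = [28.800,16.900,30.700]
diag = √(18.8²+11.9²+19²) = √856.05 = 29.258

min=[10.000,5.000,11.700] max=[28.800,16.900,30.700] diag=29.258


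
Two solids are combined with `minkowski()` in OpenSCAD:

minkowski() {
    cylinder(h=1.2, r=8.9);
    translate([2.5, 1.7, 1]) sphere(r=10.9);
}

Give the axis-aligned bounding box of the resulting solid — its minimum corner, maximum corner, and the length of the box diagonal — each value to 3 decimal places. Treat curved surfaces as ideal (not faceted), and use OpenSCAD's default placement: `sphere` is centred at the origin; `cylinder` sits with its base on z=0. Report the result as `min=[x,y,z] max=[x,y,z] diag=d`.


min=[-17.300,-18.100,-9.900] max=[22.300,21.500,13.100] diag=60.542

A = translate([2.5, 1.7, 1]) sphere(r=10.9) → bbox [-8.4,-9.2,-9.9] .. [13.4,12.6,11.9]
B = cylinder(h=1.2, r=8.9) → bbox [-8.9,-8.9,0] .. [8.9,8.9,1.2]
lo = A.lo+B.lo = [-8.4-8.9, -9.2-8.9, -9.9+0] = [-17.300,-18.100,-9.900]
hi = A.hi+B.hi = [13.4+8.9, 12.6+8.9, 11.9+1.2] = [22.300,21.500,13.100]
diag = √(39.6²+39.6²+23²) = √3665.32 = 60.542


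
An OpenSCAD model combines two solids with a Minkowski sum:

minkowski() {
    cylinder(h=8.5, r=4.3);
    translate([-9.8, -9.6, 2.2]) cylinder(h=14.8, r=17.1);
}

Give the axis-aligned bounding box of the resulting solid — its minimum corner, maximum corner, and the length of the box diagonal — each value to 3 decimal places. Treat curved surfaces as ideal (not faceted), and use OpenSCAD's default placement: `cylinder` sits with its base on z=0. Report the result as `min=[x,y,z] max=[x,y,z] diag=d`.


A = translate([-9.8, -9.6, 2.2]) cylinder(h=14.8, r=17.1) → bbox [-26.9,-26.7,2.2] .. [7.3,7.5,17]
B = cylinder(h=8.5, r=4.3) → bbox [-4.3,-4.3,0] .. [4.3,4.3,8.5]
lo = A.lo+B.lo = [-26.9-4.3, -26.7-4.3, 2.2+0] = [-31.200,-31.000,2.200]
hi = A.hi+B.hi = [7.3+4.3, 7.5+4.3, 17+8.5] = [11.600,11.800,25.500]
diag = √(42.8²+42.8²+23.3²) = √4206.57 = 64.858

min=[-31.200,-31.000,2.200] max=[11.600,11.800,25.500] diag=64.858


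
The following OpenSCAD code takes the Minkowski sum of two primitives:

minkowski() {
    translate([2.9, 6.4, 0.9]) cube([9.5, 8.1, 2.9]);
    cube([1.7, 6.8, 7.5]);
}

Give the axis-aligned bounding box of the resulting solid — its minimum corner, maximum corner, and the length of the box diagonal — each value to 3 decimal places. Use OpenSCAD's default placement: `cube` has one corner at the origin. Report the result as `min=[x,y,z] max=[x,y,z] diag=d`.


A = translate([2.9, 6.4, 0.9]) cube([9.5, 8.1, 2.9]) → bbox [2.9,6.4,0.9] .. [12.4,14.5,3.8]
B = cube([1.7, 6.8, 7.5]) → bbox [0,0,0] .. [1.7,6.8,7.5]
lo = A.lo+B.lo = [2.9+0, 6.4+0, 0.9+0] = [2.900,6.400,0.900]
hi = A.hi+B.hi = [12.4+1.7, 14.5+6.8, 3.8+7.5] = [14.100,21.300,11.300]
diag = √(11.2²+14.9²+10.4²) = √455.61 = 21.345

min=[2.900,6.400,0.900] max=[14.100,21.300,11.300] diag=21.345


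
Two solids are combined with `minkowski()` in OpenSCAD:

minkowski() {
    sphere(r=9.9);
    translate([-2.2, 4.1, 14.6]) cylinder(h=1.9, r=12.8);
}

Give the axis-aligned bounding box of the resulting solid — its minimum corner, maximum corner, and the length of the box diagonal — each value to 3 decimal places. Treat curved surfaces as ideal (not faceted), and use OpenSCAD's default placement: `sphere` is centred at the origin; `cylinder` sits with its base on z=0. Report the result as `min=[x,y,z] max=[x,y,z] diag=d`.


min=[-24.900,-18.600,4.700] max=[20.500,26.800,26.400] diag=67.773

A = translate([-2.2, 4.1, 14.6]) cylinder(h=1.9, r=12.8) → bbox [-15,-8.7,14.6] .. [10.6,16.9,16.5]
B = sphere(r=9.9) → bbox [-9.9,-9.9,-9.9] .. [9.9,9.9,9.9]
lo = A.lo+B.lo = [-15-9.9, -8.7-9.9, 14.6-9.9] = [-24.900,-18.600,4.700]
hi = A.hi+B.hi = [10.6+9.9, 16.9+9.9, 16.5+9.9] = [20.500,26.800,26.400]
diag = √(45.4²+45.4²+21.7²) = √4593.21 = 67.773


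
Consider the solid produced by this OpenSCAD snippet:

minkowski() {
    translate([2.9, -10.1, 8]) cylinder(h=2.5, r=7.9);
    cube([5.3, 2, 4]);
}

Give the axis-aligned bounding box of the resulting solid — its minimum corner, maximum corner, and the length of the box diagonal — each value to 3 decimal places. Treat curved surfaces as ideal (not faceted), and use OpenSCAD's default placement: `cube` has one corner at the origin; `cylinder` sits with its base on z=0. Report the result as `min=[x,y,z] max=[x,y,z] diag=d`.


A = translate([2.9, -10.1, 8]) cylinder(h=2.5, r=7.9) → bbox [-5,-18,8] .. [10.8,-2.2,10.5]
B = cube([5.3, 2, 4]) → bbox [0,0,0] .. [5.3,2,4]
lo = A.lo+B.lo = [-5+0, -18+0, 8+0] = [-5.000,-18.000,8.000]
hi = A.hi+B.hi = [10.8+5.3, -2.2+2, 10.5+4] = [16.100,-0.200,14.500]
diag = √(21.1²+17.8²+6.5²) = √804.3 = 28.360

min=[-5.000,-18.000,8.000] max=[16.100,-0.200,14.500] diag=28.360


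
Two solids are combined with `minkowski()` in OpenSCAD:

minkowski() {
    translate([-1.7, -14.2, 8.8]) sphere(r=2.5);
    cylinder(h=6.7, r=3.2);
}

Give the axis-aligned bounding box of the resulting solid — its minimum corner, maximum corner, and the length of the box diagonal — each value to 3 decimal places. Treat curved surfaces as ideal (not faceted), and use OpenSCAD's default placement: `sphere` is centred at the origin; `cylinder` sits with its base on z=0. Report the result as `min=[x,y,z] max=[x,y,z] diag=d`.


min=[-7.400,-19.900,6.300] max=[4.000,-8.500,18.000] diag=19.920

A = translate([-1.7, -14.2, 8.8]) sphere(r=2.5) → bbox [-4.2,-16.7,6.3] .. [0.8,-11.7,11.3]
B = cylinder(h=6.7, r=3.2) → bbox [-3.2,-3.2,0] .. [3.2,3.2,6.7]
lo = A.lo+B.lo = [-4.2-3.2, -16.7-3.2, 6.3+0] = [-7.400,-19.900,6.300]
hi = A.hi+B.hi = [0.8+3.2, -11.7+3.2, 11.3+6.7] = [4.000,-8.500,18.000]
diag = √(11.4²+11.4²+11.7²) = √396.81 = 19.920


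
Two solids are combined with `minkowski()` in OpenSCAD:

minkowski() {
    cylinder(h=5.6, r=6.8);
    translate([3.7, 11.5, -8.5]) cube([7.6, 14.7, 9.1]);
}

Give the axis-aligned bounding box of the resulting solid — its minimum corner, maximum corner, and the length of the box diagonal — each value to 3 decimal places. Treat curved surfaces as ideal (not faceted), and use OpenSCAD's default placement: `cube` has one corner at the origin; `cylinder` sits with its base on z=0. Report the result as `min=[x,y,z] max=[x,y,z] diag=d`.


min=[-3.100,4.700,-8.500] max=[18.100,33.000,6.200] diag=38.294

A = translate([3.7, 11.5, -8.5]) cube([7.6, 14.7, 9.1]) → bbox [3.7,11.5,-8.5] .. [11.3,26.2,0.6]
B = cylinder(h=5.6, r=6.8) → bbox [-6.8,-6.8,0] .. [6.8,6.8,5.6]
lo = A.lo+B.lo = [3.7-6.8, 11.5-6.8, -8.5+0] = [-3.100,4.700,-8.500]
hi = A.hi+B.hi = [11.3+6.8, 26.2+6.8, 0.6+5.6] = [18.100,33.000,6.200]
diag = √(21.2²+28.3²+14.7²) = √1466.42 = 38.294


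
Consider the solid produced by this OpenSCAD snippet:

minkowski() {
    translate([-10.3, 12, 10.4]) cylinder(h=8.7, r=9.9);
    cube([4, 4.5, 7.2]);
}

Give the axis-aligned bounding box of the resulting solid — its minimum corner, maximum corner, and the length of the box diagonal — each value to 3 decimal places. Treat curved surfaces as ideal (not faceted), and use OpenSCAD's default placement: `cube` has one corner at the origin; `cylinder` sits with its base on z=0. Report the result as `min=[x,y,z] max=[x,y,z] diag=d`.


min=[-20.200,2.100,10.400] max=[3.600,26.400,26.300] diag=37.547

A = translate([-10.3, 12, 10.4]) cylinder(h=8.7, r=9.9) → bbox [-20.2,2.1,10.4] .. [-0.4,21.9,19.1]
B = cube([4, 4.5, 7.2]) → bbox [0,0,0] .. [4,4.5,7.2]
lo = A.lo+B.lo = [-20.2+0, 2.1+0, 10.4+0] = [-20.200,2.100,10.400]
hi = A.hi+B.hi = [-0.4+4, 21.9+4.5, 19.1+7.2] = [3.600,26.400,26.300]
diag = √(23.8²+24.3²+15.9²) = √1409.74 = 37.547


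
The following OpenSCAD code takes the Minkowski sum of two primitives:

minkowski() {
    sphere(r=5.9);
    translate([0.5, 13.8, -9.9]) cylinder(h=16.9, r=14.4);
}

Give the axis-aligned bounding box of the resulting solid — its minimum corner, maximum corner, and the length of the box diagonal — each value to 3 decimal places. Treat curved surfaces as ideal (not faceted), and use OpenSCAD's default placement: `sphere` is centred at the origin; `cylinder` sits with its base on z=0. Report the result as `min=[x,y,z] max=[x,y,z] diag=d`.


min=[-19.800,-6.500,-15.800] max=[20.800,34.100,12.900] diag=64.190

A = translate([0.5, 13.8, -9.9]) cylinder(h=16.9, r=14.4) → bbox [-13.9,-0.6,-9.9] .. [14.9,28.2,7]
B = sphere(r=5.9) → bbox [-5.9,-5.9,-5.9] .. [5.9,5.9,5.9]
lo = A.lo+B.lo = [-13.9-5.9, -0.6-5.9, -9.9-5.9] = [-19.800,-6.500,-15.800]
hi = A.hi+B.hi = [14.9+5.9, 28.2+5.9, 7+5.9] = [20.800,34.100,12.900]
diag = √(40.6²+40.6²+28.7²) = √4120.41 = 64.190


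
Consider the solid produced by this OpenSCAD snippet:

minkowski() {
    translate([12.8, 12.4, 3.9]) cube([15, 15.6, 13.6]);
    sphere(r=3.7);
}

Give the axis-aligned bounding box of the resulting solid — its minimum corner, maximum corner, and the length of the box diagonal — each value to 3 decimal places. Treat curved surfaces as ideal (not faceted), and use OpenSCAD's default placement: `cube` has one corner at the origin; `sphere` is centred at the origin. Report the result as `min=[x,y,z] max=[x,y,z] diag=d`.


min=[9.100,8.700,0.200] max=[31.500,31.700,21.200] diag=38.364

A = translate([12.8, 12.4, 3.9]) cube([15, 15.6, 13.6]) → bbox [12.8,12.4,3.9] .. [27.8,28,17.5]
B = sphere(r=3.7) → bbox [-3.7,-3.7,-3.7] .. [3.7,3.7,3.7]
lo = A.lo+B.lo = [12.8-3.7, 12.4-3.7, 3.9-3.7] = [9.100,8.700,0.200]
hi = A.hi+B.hi = [27.8+3.7, 28+3.7, 17.5+3.7] = [31.500,31.700,21.200]
diag = √(22.4²+23²+21²) = √1471.76 = 38.364


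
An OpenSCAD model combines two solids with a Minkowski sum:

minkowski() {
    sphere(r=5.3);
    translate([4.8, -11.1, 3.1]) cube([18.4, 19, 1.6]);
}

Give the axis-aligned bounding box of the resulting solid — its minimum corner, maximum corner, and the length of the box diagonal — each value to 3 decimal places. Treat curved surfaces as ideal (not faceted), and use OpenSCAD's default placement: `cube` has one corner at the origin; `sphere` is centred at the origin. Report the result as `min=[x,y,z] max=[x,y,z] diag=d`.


A = translate([4.8, -11.1, 3.1]) cube([18.4, 19, 1.6]) → bbox [4.8,-11.1,3.1] .. [23.2,7.9,4.7]
B = sphere(r=5.3) → bbox [-5.3,-5.3,-5.3] .. [5.3,5.3,5.3]
lo = A.lo+B.lo = [4.8-5.3, -11.1-5.3, 3.1-5.3] = [-0.500,-16.400,-2.200]
hi = A.hi+B.hi = [23.2+5.3, 7.9+5.3, 4.7+5.3] = [28.500,13.200,10.000]
diag = √(29²+29.6²+12.2²) = √1866 = 43.197

min=[-0.500,-16.400,-2.200] max=[28.500,13.200,10.000] diag=43.197


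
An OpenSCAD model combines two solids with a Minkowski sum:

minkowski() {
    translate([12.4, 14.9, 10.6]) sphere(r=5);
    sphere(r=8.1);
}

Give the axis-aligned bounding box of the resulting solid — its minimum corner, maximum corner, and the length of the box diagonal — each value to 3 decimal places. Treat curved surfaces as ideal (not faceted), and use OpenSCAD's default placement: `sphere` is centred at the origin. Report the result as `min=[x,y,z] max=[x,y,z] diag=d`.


min=[-0.700,1.800,-2.500] max=[25.500,28.000,23.700] diag=45.380

A = translate([12.4, 14.9, 10.6]) sphere(r=5) → bbox [7.4,9.9,5.6] .. [17.4,19.9,15.6]
B = sphere(r=8.1) → bbox [-8.1,-8.1,-8.1] .. [8.1,8.1,8.1]
lo = A.lo+B.lo = [7.4-8.1, 9.9-8.1, 5.6-8.1] = [-0.700,1.800,-2.500]
hi = A.hi+B.hi = [17.4+8.1, 19.9+8.1, 15.6+8.1] = [25.500,28.000,23.700]
diag = √(26.2²+26.2²+26.2²) = √2059.32 = 45.380


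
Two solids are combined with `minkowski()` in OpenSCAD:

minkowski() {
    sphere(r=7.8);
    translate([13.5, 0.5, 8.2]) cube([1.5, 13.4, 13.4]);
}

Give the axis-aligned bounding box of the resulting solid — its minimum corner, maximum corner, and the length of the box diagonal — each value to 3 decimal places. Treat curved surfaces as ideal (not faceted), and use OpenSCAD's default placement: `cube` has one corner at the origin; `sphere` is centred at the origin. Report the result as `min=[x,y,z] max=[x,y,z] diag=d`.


A = translate([13.5, 0.5, 8.2]) cube([1.5, 13.4, 13.4]) → bbox [13.5,0.5,8.2] .. [15,13.9,21.6]
B = sphere(r=7.8) → bbox [-7.8,-7.8,-7.8] .. [7.8,7.8,7.8]
lo = A.lo+B.lo = [13.5-7.8, 0.5-7.8, 8.2-7.8] = [5.700,-7.300,0.400]
hi = A.hi+B.hi = [15+7.8, 13.9+7.8, 21.6+7.8] = [22.800,21.700,29.400]
diag = √(17.1²+29²+29²) = √1974.41 = 44.434

min=[5.700,-7.300,0.400] max=[22.800,21.700,29.400] diag=44.434


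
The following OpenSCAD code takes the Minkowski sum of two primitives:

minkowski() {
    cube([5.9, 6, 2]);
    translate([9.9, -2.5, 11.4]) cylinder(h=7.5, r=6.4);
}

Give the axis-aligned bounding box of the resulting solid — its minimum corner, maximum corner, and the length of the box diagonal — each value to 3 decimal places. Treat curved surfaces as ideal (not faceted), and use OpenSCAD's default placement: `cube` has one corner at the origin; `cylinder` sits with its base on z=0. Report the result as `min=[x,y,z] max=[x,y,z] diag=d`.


min=[3.500,-8.900,11.400] max=[22.200,9.900,20.900] diag=28.167

A = translate([9.9, -2.5, 11.4]) cylinder(h=7.5, r=6.4) → bbox [3.5,-8.9,11.4] .. [16.3,3.9,18.9]
B = cube([5.9, 6, 2]) → bbox [0,0,0] .. [5.9,6,2]
lo = A.lo+B.lo = [3.5+0, -8.9+0, 11.4+0] = [3.500,-8.900,11.400]
hi = A.hi+B.hi = [16.3+5.9, 3.9+6, 18.9+2] = [22.200,9.900,20.900]
diag = √(18.7²+18.8²+9.5²) = √793.38 = 28.167


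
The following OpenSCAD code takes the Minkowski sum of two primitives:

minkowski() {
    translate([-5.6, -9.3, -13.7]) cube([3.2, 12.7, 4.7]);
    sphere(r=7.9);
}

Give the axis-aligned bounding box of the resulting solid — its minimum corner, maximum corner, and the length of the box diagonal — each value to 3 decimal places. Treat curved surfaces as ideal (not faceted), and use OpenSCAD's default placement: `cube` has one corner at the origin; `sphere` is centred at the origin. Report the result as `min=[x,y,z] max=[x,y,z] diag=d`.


A = translate([-5.6, -9.3, -13.7]) cube([3.2, 12.7, 4.7]) → bbox [-5.6,-9.3,-13.7] .. [-2.4,3.4,-9]
B = sphere(r=7.9) → bbox [-7.9,-7.9,-7.9] .. [7.9,7.9,7.9]
lo = A.lo+B.lo = [-5.6-7.9, -9.3-7.9, -13.7-7.9] = [-13.500,-17.200,-21.600]
hi = A.hi+B.hi = [-2.4+7.9, 3.4+7.9, -9+7.9] = [5.500,11.300,-1.100]
diag = √(19²+28.5²+20.5²) = √1593.5 = 39.919

min=[-13.500,-17.200,-21.600] max=[5.500,11.300,-1.100] diag=39.919


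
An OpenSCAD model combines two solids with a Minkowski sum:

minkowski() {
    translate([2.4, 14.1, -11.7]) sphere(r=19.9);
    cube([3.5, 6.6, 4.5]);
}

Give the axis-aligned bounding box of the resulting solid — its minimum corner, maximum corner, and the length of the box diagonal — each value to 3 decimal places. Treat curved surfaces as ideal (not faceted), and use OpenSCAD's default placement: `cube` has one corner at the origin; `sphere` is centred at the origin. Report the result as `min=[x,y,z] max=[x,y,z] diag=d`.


A = translate([2.4, 14.1, -11.7]) sphere(r=19.9) → bbox [-17.5,-5.8,-31.6] .. [22.3,34,8.2]
B = cube([3.5, 6.6, 4.5]) → bbox [0,0,0] .. [3.5,6.6,4.5]
lo = A.lo+B.lo = [-17.5+0, -5.8+0, -31.6+0] = [-17.500,-5.800,-31.600]
hi = A.hi+B.hi = [22.3+3.5, 34+6.6, 8.2+4.5] = [25.800,40.600,12.700]
diag = √(43.3²+46.4²+44.3²) = √5990.34 = 77.397

min=[-17.500,-5.800,-31.600] max=[25.800,40.600,12.700] diag=77.397


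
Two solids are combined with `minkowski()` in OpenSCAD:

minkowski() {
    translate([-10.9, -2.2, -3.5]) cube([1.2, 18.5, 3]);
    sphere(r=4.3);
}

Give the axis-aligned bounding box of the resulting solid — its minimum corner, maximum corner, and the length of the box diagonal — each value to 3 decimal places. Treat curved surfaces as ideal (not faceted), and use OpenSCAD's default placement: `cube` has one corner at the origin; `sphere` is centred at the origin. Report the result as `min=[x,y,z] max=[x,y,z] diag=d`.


A = translate([-10.9, -2.2, -3.5]) cube([1.2, 18.5, 3]) → bbox [-10.9,-2.2,-3.5] .. [-9.7,16.3,-0.5]
B = sphere(r=4.3) → bbox [-4.3,-4.3,-4.3] .. [4.3,4.3,4.3]
lo = A.lo+B.lo = [-10.9-4.3, -2.2-4.3, -3.5-4.3] = [-15.200,-6.500,-7.800]
hi = A.hi+B.hi = [-9.7+4.3, 16.3+4.3, -0.5+4.3] = [-5.400,20.600,3.800]
diag = √(9.8²+27.1²+11.6²) = √965.01 = 31.065

min=[-15.200,-6.500,-7.800] max=[-5.400,20.600,3.800] diag=31.065


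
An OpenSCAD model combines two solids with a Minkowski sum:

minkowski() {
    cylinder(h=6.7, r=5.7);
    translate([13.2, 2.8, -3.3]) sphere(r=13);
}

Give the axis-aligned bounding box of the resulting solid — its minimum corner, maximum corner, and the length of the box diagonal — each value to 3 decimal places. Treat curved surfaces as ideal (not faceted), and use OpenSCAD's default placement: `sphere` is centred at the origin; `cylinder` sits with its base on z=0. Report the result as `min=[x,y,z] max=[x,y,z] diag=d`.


min=[-5.500,-15.900,-16.300] max=[31.900,21.500,16.400] diag=62.184

A = translate([13.2, 2.8, -3.3]) sphere(r=13) → bbox [0.2,-10.2,-16.3] .. [26.2,15.8,9.7]
B = cylinder(h=6.7, r=5.7) → bbox [-5.7,-5.7,0] .. [5.7,5.7,6.7]
lo = A.lo+B.lo = [0.2-5.7, -10.2-5.7, -16.3+0] = [-5.500,-15.900,-16.300]
hi = A.hi+B.hi = [26.2+5.7, 15.8+5.7, 9.7+6.7] = [31.900,21.500,16.400]
diag = √(37.4²+37.4²+32.7²) = √3866.81 = 62.184


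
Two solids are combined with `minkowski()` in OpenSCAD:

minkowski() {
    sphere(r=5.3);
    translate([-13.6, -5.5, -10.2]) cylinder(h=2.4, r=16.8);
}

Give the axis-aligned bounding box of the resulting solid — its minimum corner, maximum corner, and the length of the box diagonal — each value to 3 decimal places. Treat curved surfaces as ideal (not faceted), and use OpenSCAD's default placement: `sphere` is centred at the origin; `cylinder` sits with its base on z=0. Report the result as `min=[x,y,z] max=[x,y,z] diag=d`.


min=[-35.700,-27.600,-15.500] max=[8.500,16.600,-2.500] diag=63.846

A = translate([-13.6, -5.5, -10.2]) cylinder(h=2.4, r=16.8) → bbox [-30.4,-22.3,-10.2] .. [3.2,11.3,-7.8]
B = sphere(r=5.3) → bbox [-5.3,-5.3,-5.3] .. [5.3,5.3,5.3]
lo = A.lo+B.lo = [-30.4-5.3, -22.3-5.3, -10.2-5.3] = [-35.700,-27.600,-15.500]
hi = A.hi+B.hi = [3.2+5.3, 11.3+5.3, -7.8+5.3] = [8.500,16.600,-2.500]
diag = √(44.2²+44.2²+13²) = √4076.28 = 63.846


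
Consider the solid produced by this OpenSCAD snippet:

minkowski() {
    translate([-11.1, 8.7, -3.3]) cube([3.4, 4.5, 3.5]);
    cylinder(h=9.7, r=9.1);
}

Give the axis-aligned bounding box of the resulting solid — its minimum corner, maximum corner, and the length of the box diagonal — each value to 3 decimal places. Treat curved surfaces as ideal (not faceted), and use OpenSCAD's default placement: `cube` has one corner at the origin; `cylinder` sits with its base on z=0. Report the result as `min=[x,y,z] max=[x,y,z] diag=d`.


min=[-20.200,-0.400,-3.300] max=[1.400,22.300,9.900] diag=34.001

A = translate([-11.1, 8.7, -3.3]) cube([3.4, 4.5, 3.5]) → bbox [-11.1,8.7,-3.3] .. [-7.7,13.2,0.2]
B = cylinder(h=9.7, r=9.1) → bbox [-9.1,-9.1,0] .. [9.1,9.1,9.7]
lo = A.lo+B.lo = [-11.1-9.1, 8.7-9.1, -3.3+0] = [-20.200,-0.400,-3.300]
hi = A.hi+B.hi = [-7.7+9.1, 13.2+9.1, 0.2+9.7] = [1.400,22.300,9.900]
diag = √(21.6²+22.7²+13.2²) = √1156.09 = 34.001


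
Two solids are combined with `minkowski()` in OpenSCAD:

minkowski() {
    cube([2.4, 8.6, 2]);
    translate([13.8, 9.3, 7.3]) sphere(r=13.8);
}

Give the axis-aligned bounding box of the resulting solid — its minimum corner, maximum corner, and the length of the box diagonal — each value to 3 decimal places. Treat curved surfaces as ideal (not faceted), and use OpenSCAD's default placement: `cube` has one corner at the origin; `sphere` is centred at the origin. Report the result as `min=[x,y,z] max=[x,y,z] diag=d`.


A = translate([13.8, 9.3, 7.3]) sphere(r=13.8) → bbox [0,-4.5,-6.5] .. [27.6,23.1,21.1]
B = cube([2.4, 8.6, 2]) → bbox [0,0,0] .. [2.4,8.6,2]
lo = A.lo+B.lo = [0+0, -4.5+0, -6.5+0] = [0.000,-4.500,-6.500]
hi = A.hi+B.hi = [27.6+2.4, 23.1+8.6, 21.1+2] = [30.000,31.700,23.100]
diag = √(30²+36.2²+29.6²) = √3086.6 = 55.557

min=[0.000,-4.500,-6.500] max=[30.000,31.700,23.100] diag=55.557


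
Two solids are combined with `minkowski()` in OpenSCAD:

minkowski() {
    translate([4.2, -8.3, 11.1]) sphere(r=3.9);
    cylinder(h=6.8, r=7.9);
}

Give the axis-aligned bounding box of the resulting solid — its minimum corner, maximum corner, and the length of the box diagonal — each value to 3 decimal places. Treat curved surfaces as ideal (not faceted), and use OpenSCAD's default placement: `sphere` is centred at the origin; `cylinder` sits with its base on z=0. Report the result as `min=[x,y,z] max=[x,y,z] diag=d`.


min=[-7.600,-20.100,7.200] max=[16.000,3.500,21.800] diag=36.429

A = translate([4.2, -8.3, 11.1]) sphere(r=3.9) → bbox [0.3,-12.2,7.2] .. [8.1,-4.4,15]
B = cylinder(h=6.8, r=7.9) → bbox [-7.9,-7.9,0] .. [7.9,7.9,6.8]
lo = A.lo+B.lo = [0.3-7.9, -12.2-7.9, 7.2+0] = [-7.600,-20.100,7.200]
hi = A.hi+B.hi = [8.1+7.9, -4.4+7.9, 15+6.8] = [16.000,3.500,21.800]
diag = √(23.6²+23.6²+14.6²) = √1327.08 = 36.429


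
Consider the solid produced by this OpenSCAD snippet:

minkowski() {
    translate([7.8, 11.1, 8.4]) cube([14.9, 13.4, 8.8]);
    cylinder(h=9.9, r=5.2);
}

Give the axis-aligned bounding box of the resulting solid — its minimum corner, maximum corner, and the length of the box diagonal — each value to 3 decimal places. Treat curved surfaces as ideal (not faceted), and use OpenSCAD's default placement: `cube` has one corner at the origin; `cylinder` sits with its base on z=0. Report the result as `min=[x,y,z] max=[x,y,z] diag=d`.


min=[2.600,5.900,8.400] max=[27.900,29.700,27.100] diag=39.449

A = translate([7.8, 11.1, 8.4]) cube([14.9, 13.4, 8.8]) → bbox [7.8,11.1,8.4] .. [22.7,24.5,17.2]
B = cylinder(h=9.9, r=5.2) → bbox [-5.2,-5.2,0] .. [5.2,5.2,9.9]
lo = A.lo+B.lo = [7.8-5.2, 11.1-5.2, 8.4+0] = [2.600,5.900,8.400]
hi = A.hi+B.hi = [22.7+5.2, 24.5+5.2, 17.2+9.9] = [27.900,29.700,27.100]
diag = √(25.3²+23.8²+18.7²) = √1556.22 = 39.449


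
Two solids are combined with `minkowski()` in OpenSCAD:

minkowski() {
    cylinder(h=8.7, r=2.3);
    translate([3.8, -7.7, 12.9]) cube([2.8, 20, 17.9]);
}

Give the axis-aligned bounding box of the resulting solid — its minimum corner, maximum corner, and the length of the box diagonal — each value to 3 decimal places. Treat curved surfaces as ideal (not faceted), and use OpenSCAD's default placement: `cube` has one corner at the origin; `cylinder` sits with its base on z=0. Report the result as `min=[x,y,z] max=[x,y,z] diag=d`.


min=[1.500,-10.000,12.900] max=[8.900,14.600,39.500] diag=36.979

A = translate([3.8, -7.7, 12.9]) cube([2.8, 20, 17.9]) → bbox [3.8,-7.7,12.9] .. [6.6,12.3,30.8]
B = cylinder(h=8.7, r=2.3) → bbox [-2.3,-2.3,0] .. [2.3,2.3,8.7]
lo = A.lo+B.lo = [3.8-2.3, -7.7-2.3, 12.9+0] = [1.500,-10.000,12.900]
hi = A.hi+B.hi = [6.6+2.3, 12.3+2.3, 30.8+8.7] = [8.900,14.600,39.500]
diag = √(7.4²+24.6²+26.6²) = √1367.48 = 36.979


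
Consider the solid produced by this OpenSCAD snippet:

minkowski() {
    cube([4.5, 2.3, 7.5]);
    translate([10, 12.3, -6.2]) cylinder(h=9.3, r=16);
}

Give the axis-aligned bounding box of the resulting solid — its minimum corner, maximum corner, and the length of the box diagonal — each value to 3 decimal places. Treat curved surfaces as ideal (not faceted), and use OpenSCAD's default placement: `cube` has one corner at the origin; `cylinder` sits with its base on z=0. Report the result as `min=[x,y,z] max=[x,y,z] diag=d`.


min=[-6.000,-3.700,-6.200] max=[30.500,30.600,10.600] diag=52.830

A = translate([10, 12.3, -6.2]) cylinder(h=9.3, r=16) → bbox [-6,-3.7,-6.2] .. [26,28.3,3.1]
B = cube([4.5, 2.3, 7.5]) → bbox [0,0,0] .. [4.5,2.3,7.5]
lo = A.lo+B.lo = [-6+0, -3.7+0, -6.2+0] = [-6.000,-3.700,-6.200]
hi = A.hi+B.hi = [26+4.5, 28.3+2.3, 3.1+7.5] = [30.500,30.600,10.600]
diag = √(36.5²+34.3²+16.8²) = √2790.98 = 52.830


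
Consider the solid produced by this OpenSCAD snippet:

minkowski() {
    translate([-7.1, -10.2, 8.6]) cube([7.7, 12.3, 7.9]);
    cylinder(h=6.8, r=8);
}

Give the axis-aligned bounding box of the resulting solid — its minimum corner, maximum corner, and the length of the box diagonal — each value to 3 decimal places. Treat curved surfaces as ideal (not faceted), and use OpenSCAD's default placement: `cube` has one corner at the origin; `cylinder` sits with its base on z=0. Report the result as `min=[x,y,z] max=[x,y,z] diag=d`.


A = translate([-7.1, -10.2, 8.6]) cube([7.7, 12.3, 7.9]) → bbox [-7.1,-10.2,8.6] .. [0.6,2.1,16.5]
B = cylinder(h=6.8, r=8) → bbox [-8,-8,0] .. [8,8,6.8]
lo = A.lo+B.lo = [-7.1-8, -10.2-8, 8.6+0] = [-15.100,-18.200,8.600]
hi = A.hi+B.hi = [0.6+8, 2.1+8, 16.5+6.8] = [8.600,10.100,23.300]
diag = √(23.7²+28.3²+14.7²) = √1578.67 = 39.732

min=[-15.100,-18.200,8.600] max=[8.600,10.100,23.300] diag=39.732


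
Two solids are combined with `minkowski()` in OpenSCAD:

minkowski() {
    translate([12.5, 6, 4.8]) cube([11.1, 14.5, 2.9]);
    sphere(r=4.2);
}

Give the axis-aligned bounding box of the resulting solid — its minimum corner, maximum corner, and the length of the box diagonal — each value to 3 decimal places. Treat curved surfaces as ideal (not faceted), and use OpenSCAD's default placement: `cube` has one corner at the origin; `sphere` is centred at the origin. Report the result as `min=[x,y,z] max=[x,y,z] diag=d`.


A = translate([12.5, 6, 4.8]) cube([11.1, 14.5, 2.9]) → bbox [12.5,6,4.8] .. [23.6,20.5,7.7]
B = sphere(r=4.2) → bbox [-4.2,-4.2,-4.2] .. [4.2,4.2,4.2]
lo = A.lo+B.lo = [12.5-4.2, 6-4.2, 4.8-4.2] = [8.300,1.800,0.600]
hi = A.hi+B.hi = [23.6+4.2, 20.5+4.2, 7.7+4.2] = [27.800,24.700,11.900]
diag = √(19.5²+22.9²+11.3²) = √1032.35 = 32.130

min=[8.300,1.800,0.600] max=[27.800,24.700,11.900] diag=32.130


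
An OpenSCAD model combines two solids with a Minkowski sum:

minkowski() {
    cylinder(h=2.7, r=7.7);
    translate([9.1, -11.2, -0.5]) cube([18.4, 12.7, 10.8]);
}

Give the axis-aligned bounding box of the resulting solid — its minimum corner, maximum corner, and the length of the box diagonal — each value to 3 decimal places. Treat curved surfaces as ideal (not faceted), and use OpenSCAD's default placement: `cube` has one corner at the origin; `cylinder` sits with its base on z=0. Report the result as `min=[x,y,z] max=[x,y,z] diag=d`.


A = translate([9.1, -11.2, -0.5]) cube([18.4, 12.7, 10.8]) → bbox [9.1,-11.2,-0.5] .. [27.5,1.5,10.3]
B = cylinder(h=2.7, r=7.7) → bbox [-7.7,-7.7,0] .. [7.7,7.7,2.7]
lo = A.lo+B.lo = [9.1-7.7, -11.2-7.7, -0.5+0] = [1.400,-18.900,-0.500]
hi = A.hi+B.hi = [27.5+7.7, 1.5+7.7, 10.3+2.7] = [35.200,9.200,13.000]
diag = √(33.8²+28.1²+13.5²) = √2114.3 = 45.982

min=[1.400,-18.900,-0.500] max=[35.200,9.200,13.000] diag=45.982


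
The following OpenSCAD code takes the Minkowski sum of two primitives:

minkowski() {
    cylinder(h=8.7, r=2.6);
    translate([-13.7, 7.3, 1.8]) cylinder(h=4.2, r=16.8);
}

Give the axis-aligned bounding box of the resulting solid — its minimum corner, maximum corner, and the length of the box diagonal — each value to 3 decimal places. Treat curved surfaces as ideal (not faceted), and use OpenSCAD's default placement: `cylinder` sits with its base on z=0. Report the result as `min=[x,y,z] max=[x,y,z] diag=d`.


min=[-33.100,-12.100,1.800] max=[5.700,26.700,14.700] diag=56.367

A = translate([-13.7, 7.3, 1.8]) cylinder(h=4.2, r=16.8) → bbox [-30.5,-9.5,1.8] .. [3.1,24.1,6]
B = cylinder(h=8.7, r=2.6) → bbox [-2.6,-2.6,0] .. [2.6,2.6,8.7]
lo = A.lo+B.lo = [-30.5-2.6, -9.5-2.6, 1.8+0] = [-33.100,-12.100,1.800]
hi = A.hi+B.hi = [3.1+2.6, 24.1+2.6, 6+8.7] = [5.700,26.700,14.700]
diag = √(38.8²+38.8²+12.9²) = √3177.29 = 56.367


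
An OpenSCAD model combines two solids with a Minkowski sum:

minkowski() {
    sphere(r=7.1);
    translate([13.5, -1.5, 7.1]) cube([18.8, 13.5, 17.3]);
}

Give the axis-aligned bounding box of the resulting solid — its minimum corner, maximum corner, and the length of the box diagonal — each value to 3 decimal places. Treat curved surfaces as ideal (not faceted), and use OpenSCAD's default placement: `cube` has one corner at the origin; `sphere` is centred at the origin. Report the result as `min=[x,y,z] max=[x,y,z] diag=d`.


min=[6.400,-8.600,0.000] max=[39.400,19.100,31.500] diag=53.372

A = translate([13.5, -1.5, 7.1]) cube([18.8, 13.5, 17.3]) → bbox [13.5,-1.5,7.1] .. [32.3,12,24.4]
B = sphere(r=7.1) → bbox [-7.1,-7.1,-7.1] .. [7.1,7.1,7.1]
lo = A.lo+B.lo = [13.5-7.1, -1.5-7.1, 7.1-7.1] = [6.400,-8.600,0.000]
hi = A.hi+B.hi = [32.3+7.1, 12+7.1, 24.4+7.1] = [39.400,19.100,31.500]
diag = √(33²+27.7²+31.5²) = √2848.54 = 53.372


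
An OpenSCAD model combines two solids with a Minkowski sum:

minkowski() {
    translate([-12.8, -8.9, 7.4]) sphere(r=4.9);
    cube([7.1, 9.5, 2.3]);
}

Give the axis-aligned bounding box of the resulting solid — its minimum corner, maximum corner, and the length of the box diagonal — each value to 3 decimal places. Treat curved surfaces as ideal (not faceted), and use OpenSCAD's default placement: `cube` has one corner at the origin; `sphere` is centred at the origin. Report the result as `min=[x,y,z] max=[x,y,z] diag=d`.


min=[-17.700,-13.800,2.500] max=[-0.800,5.500,14.600] diag=28.364

A = translate([-12.8, -8.9, 7.4]) sphere(r=4.9) → bbox [-17.7,-13.8,2.5] .. [-7.9,-4,12.3]
B = cube([7.1, 9.5, 2.3]) → bbox [0,0,0] .. [7.1,9.5,2.3]
lo = A.lo+B.lo = [-17.7+0, -13.8+0, 2.5+0] = [-17.700,-13.800,2.500]
hi = A.hi+B.hi = [-7.9+7.1, -4+9.5, 12.3+2.3] = [-0.800,5.500,14.600]
diag = √(16.9²+19.3²+12.1²) = √804.51 = 28.364


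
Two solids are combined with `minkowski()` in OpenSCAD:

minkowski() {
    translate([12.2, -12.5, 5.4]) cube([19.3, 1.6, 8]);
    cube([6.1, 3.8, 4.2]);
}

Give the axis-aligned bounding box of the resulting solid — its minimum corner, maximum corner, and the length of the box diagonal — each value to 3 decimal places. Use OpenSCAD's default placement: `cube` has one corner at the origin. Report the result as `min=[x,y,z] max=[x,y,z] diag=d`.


A = translate([12.2, -12.5, 5.4]) cube([19.3, 1.6, 8]) → bbox [12.2,-12.5,5.4] .. [31.5,-10.9,13.4]
B = cube([6.1, 3.8, 4.2]) → bbox [0,0,0] .. [6.1,3.8,4.2]
lo = A.lo+B.lo = [12.2+0, -12.5+0, 5.4+0] = [12.200,-12.500,5.400]
hi = A.hi+B.hi = [31.5+6.1, -10.9+3.8, 13.4+4.2] = [37.600,-7.100,17.600]
diag = √(25.4²+5.4²+12.2²) = √823.16 = 28.691

min=[12.200,-12.500,5.400] max=[37.600,-7.100,17.600] diag=28.691


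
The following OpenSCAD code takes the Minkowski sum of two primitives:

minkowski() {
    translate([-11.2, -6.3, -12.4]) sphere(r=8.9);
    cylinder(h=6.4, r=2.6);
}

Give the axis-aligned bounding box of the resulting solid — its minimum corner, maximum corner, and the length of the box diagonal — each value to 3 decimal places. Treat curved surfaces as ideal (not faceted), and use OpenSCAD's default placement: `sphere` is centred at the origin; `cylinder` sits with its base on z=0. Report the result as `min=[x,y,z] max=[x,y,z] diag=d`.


min=[-22.700,-17.800,-21.300] max=[0.300,5.200,2.900] diag=40.542

A = translate([-11.2, -6.3, -12.4]) sphere(r=8.9) → bbox [-20.1,-15.2,-21.3] .. [-2.3,2.6,-3.5]
B = cylinder(h=6.4, r=2.6) → bbox [-2.6,-2.6,0] .. [2.6,2.6,6.4]
lo = A.lo+B.lo = [-20.1-2.6, -15.2-2.6, -21.3+0] = [-22.700,-17.800,-21.300]
hi = A.hi+B.hi = [-2.3+2.6, 2.6+2.6, -3.5+6.4] = [0.300,5.200,2.900]
diag = √(23²+23²+24.2²) = √1643.64 = 40.542


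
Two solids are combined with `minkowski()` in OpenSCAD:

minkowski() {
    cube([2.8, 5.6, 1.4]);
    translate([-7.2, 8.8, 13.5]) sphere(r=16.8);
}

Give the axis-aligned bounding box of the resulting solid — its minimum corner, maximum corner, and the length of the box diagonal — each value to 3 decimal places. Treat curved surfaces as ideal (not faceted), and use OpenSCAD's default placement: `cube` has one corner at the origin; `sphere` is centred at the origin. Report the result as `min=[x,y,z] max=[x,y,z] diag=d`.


A = translate([-7.2, 8.8, 13.5]) sphere(r=16.8) → bbox [-24,-8,-3.3] .. [9.6,25.6,30.3]
B = cube([2.8, 5.6, 1.4]) → bbox [0,0,0] .. [2.8,5.6,1.4]
lo = A.lo+B.lo = [-24+0, -8+0, -3.3+0] = [-24.000,-8.000,-3.300]
hi = A.hi+B.hi = [9.6+2.8, 25.6+5.6, 30.3+1.4] = [12.400,31.200,31.700]
diag = √(36.4²+39.2²+35²) = √4086.6 = 63.927

min=[-24.000,-8.000,-3.300] max=[12.400,31.200,31.700] diag=63.927


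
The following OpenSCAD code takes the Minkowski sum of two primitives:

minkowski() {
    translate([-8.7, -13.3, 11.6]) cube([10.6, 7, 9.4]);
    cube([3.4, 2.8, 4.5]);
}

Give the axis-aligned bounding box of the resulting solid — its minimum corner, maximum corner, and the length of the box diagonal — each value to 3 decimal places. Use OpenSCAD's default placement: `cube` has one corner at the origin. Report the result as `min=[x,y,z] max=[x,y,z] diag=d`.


min=[-8.700,-13.300,11.600] max=[5.300,-3.500,25.500] diag=22.028

A = translate([-8.7, -13.3, 11.6]) cube([10.6, 7, 9.4]) → bbox [-8.7,-13.3,11.6] .. [1.9,-6.3,21]
B = cube([3.4, 2.8, 4.5]) → bbox [0,0,0] .. [3.4,2.8,4.5]
lo = A.lo+B.lo = [-8.7+0, -13.3+0, 11.6+0] = [-8.700,-13.300,11.600]
hi = A.hi+B.hi = [1.9+3.4, -6.3+2.8, 21+4.5] = [5.300,-3.500,25.500]
diag = √(14²+9.8²+13.9²) = √485.25 = 22.028


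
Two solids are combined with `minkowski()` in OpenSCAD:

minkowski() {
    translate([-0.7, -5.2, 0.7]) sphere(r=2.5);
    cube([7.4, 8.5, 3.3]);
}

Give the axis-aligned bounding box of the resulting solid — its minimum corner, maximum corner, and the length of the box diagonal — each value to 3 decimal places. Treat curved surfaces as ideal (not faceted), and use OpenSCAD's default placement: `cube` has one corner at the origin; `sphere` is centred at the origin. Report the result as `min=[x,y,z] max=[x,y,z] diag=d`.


min=[-3.200,-7.700,-1.800] max=[9.200,5.800,6.500] diag=20.122

A = translate([-0.7, -5.2, 0.7]) sphere(r=2.5) → bbox [-3.2,-7.7,-1.8] .. [1.8,-2.7,3.2]
B = cube([7.4, 8.5, 3.3]) → bbox [0,0,0] .. [7.4,8.5,3.3]
lo = A.lo+B.lo = [-3.2+0, -7.7+0, -1.8+0] = [-3.200,-7.700,-1.800]
hi = A.hi+B.hi = [1.8+7.4, -2.7+8.5, 3.2+3.3] = [9.200,5.800,6.500]
diag = √(12.4²+13.5²+8.3²) = √404.9 = 20.122


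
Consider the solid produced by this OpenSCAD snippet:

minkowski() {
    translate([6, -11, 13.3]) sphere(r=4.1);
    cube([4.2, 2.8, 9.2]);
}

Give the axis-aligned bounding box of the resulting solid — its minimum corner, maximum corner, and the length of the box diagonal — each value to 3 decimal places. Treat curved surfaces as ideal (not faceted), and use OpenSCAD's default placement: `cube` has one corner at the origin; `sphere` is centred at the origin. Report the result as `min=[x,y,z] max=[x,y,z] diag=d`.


min=[1.900,-15.100,9.200] max=[14.300,-4.100,26.600] diag=24.032

A = translate([6, -11, 13.3]) sphere(r=4.1) → bbox [1.9,-15.1,9.2] .. [10.1,-6.9,17.4]
B = cube([4.2, 2.8, 9.2]) → bbox [0,0,0] .. [4.2,2.8,9.2]
lo = A.lo+B.lo = [1.9+0, -15.1+0, 9.2+0] = [1.900,-15.100,9.200]
hi = A.hi+B.hi = [10.1+4.2, -6.9+2.8, 17.4+9.2] = [14.300,-4.100,26.600]
diag = √(12.4²+11²+17.4²) = √577.52 = 24.032


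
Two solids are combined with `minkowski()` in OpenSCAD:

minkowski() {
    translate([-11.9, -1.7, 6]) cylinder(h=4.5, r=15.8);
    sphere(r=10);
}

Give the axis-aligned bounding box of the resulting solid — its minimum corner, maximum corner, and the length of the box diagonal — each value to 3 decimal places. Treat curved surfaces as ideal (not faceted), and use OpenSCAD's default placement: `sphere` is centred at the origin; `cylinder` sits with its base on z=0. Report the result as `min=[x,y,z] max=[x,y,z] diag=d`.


A = translate([-11.9, -1.7, 6]) cylinder(h=4.5, r=15.8) → bbox [-27.7,-17.5,6] .. [3.9,14.1,10.5]
B = sphere(r=10) → bbox [-10,-10,-10] .. [10,10,10]
lo = A.lo+B.lo = [-27.7-10, -17.5-10, 6-10] = [-37.700,-27.500,-4.000]
hi = A.hi+B.hi = [3.9+10, 14.1+10, 10.5+10] = [13.900,24.100,20.500]
diag = √(51.6²+51.6²+24.5²) = √5925.37 = 76.976

min=[-37.700,-27.500,-4.000] max=[13.900,24.100,20.500] diag=76.976


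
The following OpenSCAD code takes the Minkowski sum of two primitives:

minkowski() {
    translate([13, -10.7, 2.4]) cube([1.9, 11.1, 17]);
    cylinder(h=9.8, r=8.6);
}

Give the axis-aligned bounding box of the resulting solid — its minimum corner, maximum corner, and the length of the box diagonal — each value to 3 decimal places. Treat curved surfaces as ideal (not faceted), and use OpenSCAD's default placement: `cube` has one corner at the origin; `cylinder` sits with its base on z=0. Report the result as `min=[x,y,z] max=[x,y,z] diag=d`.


A = translate([13, -10.7, 2.4]) cube([1.9, 11.1, 17]) → bbox [13,-10.7,2.4] .. [14.9,0.4,19.4]
B = cylinder(h=9.8, r=8.6) → bbox [-8.6,-8.6,0] .. [8.6,8.6,9.8]
lo = A.lo+B.lo = [13-8.6, -10.7-8.6, 2.4+0] = [4.400,-19.300,2.400]
hi = A.hi+B.hi = [14.9+8.6, 0.4+8.6, 19.4+9.8] = [23.500,9.000,29.200]
diag = √(19.1²+28.3²+26.8²) = √1883.94 = 43.404

min=[4.400,-19.300,2.400] max=[23.500,9.000,29.200] diag=43.404


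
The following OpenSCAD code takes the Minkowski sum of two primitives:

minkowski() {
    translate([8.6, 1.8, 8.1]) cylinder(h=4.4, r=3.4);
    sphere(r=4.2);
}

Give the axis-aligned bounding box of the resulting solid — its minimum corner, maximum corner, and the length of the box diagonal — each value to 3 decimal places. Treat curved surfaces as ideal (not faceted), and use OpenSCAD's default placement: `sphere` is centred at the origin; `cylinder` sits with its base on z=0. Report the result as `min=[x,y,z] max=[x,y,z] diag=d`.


min=[1.000,-5.800,3.900] max=[16.200,9.400,16.700] diag=25.018

A = translate([8.6, 1.8, 8.1]) cylinder(h=4.4, r=3.4) → bbox [5.2,-1.6,8.1] .. [12,5.2,12.5]
B = sphere(r=4.2) → bbox [-4.2,-4.2,-4.2] .. [4.2,4.2,4.2]
lo = A.lo+B.lo = [5.2-4.2, -1.6-4.2, 8.1-4.2] = [1.000,-5.800,3.900]
hi = A.hi+B.hi = [12+4.2, 5.2+4.2, 12.5+4.2] = [16.200,9.400,16.700]
diag = √(15.2²+15.2²+12.8²) = √625.92 = 25.018
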